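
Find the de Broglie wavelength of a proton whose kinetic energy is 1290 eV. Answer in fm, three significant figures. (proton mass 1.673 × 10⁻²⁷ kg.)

λ = 797 fm

KE = 1290 eV = 2.067 × 10⁻¹⁶ J.
p = √(2mKE) = √(2 × 1.673 × 10⁻²⁷ × 2.067 × 10⁻¹⁶) = 8.316 × 10⁻²² kg·m/s.
λ = h/p = 6.626 × 10⁻³⁴ / 8.316 × 10⁻²² = 7.97 × 10⁻¹³ m = 797 fm.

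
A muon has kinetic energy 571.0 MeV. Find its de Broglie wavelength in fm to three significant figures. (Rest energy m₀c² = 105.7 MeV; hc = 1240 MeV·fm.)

λ = 1.86 fm

Total energy E = KE + m₀c² = 571.0 + 105.7 = 676.7 MeV.
(pc)² = E² − (m₀c²)² = (676.7)² − (105.7)² = 4.468 × 10⁵ MeV², so pc = 668.4 MeV.
λ = hc/(pc) = 1240 MeV·fm / 668.4 MeV = 1.86 fm.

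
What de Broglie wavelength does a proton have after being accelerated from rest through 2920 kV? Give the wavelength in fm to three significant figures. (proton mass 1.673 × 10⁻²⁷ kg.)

KE = eV = 1.602 × 10⁻¹⁹ × 2.920 × 10⁶ = 4.678 × 10⁻¹³ J.
p = √(2mKE) = √(2 × 1.673 × 10⁻²⁷ × 4.678 × 10⁻¹³) = 3.956 × 10⁻²⁰ kg·m/s.
λ = h/p = 6.626 × 10⁻³⁴ / 3.956 × 10⁻²⁰ = 1.67 × 10⁻¹⁴ m = 16.7 fm.

λ = 16.7 fm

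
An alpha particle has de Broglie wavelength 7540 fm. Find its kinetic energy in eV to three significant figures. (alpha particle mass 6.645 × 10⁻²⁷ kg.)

KE = 3.63 eV

p = h/λ = 6.626 × 10⁻³⁴ / 7.540 × 10⁻¹² = 8.788 × 10⁻²³ kg·m/s.
KE = p²/(2m) = (8.788 × 10⁻²³)² / (2 × 6.645 × 10⁻²⁷) = 5.811 × 10⁻¹⁹ J = 3.63 eV.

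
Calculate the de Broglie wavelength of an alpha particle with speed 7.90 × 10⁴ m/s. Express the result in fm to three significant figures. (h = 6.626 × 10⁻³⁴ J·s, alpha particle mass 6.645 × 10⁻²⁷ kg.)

p = mv = 6.645 × 10⁻²⁷ × 7.90 × 10⁴ = 5.250 × 10⁻²² kg·m/s.
λ = h/p = 6.626 × 10⁻³⁴ / 5.250 × 10⁻²² = 1.26 × 10⁻¹² m = 1260 fm.

λ = 1260 fm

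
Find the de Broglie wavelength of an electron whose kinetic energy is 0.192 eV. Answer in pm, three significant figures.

KE = 0.192 eV = 3.076 × 10⁻²⁰ J.
p = √(2mKE) = √(2 × 9.109 × 10⁻³¹ × 3.076 × 10⁻²⁰) = 2.367 × 10⁻²⁵ kg·m/s.
λ = h/p = 6.626 × 10⁻³⁴ / 2.367 × 10⁻²⁵ = 2.80 × 10⁻⁹ m = 2800 pm.

λ = 2800 pm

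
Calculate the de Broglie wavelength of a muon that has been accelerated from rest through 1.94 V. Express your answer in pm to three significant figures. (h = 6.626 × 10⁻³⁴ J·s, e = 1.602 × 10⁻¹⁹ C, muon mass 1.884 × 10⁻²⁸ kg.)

λ = 61.2 pm

KE = eV = 1.602 × 10⁻¹⁹ × 1.940 = 3.108 × 10⁻¹⁹ J.
p = √(2mKE) = √(2 × 1.884 × 10⁻²⁸ × 3.108 × 10⁻¹⁹) = 1.082 × 10⁻²³ kg·m/s.
λ = h/p = 6.626 × 10⁻³⁴ / 1.082 × 10⁻²³ = 6.12 × 10⁻¹¹ m = 61.2 pm.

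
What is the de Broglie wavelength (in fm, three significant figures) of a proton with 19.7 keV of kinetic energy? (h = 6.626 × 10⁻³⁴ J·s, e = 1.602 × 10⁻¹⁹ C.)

λ = 204 fm

KE = 19.7 keV = 3.156 × 10⁻¹⁵ J.
p = √(2mKE) = √(2 × 1.673 × 10⁻²⁷ × 3.156 × 10⁻¹⁵) = 3.250 × 10⁻²¹ kg·m/s.
λ = h/p = 6.626 × 10⁻³⁴ / 3.250 × 10⁻²¹ = 2.04 × 10⁻¹³ m = 204 fm.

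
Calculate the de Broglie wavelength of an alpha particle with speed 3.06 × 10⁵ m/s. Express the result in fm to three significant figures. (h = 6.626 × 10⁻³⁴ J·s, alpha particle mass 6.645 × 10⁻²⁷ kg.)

p = mv = 6.645 × 10⁻²⁷ × 3.06 × 10⁵ = 2.033 × 10⁻²¹ kg·m/s.
λ = h/p = 6.626 × 10⁻³⁴ / 2.033 × 10⁻²¹ = 3.26 × 10⁻¹³ m = 326 fm.

λ = 326 fm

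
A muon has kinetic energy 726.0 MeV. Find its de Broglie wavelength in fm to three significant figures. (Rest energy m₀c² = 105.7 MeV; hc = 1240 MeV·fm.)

λ = 1.50 fm

Total energy E = KE + m₀c² = 726.0 + 105.7 = 831.7 MeV.
(pc)² = E² − (m₀c²)² = (831.7)² − (105.7)² = 6.806 × 10⁵ MeV², so pc = 825.0 MeV.
λ = hc/(pc) = 1240 MeV·fm / 825.0 MeV = 1.50 fm.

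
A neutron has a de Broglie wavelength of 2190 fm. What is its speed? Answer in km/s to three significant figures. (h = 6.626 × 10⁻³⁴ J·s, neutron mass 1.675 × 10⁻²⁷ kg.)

p = h/λ = 6.626 × 10⁻³⁴ / 2.190 × 10⁻¹² = 3.026 × 10⁻²² kg·m/s.
v = p/m = 3.026 × 10⁻²² / 1.675 × 10⁻²⁷ = 1.81 × 10⁵ m/s = 181 km/s.

v = 181 km/s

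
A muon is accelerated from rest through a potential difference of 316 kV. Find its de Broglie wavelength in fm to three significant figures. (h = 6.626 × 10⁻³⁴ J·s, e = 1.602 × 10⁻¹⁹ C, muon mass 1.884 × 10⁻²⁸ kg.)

λ = 152 fm

KE = eV = 1.602 × 10⁻¹⁹ × 3.160 × 10⁵ = 5.062 × 10⁻¹⁴ J.
p = √(2mKE) = √(2 × 1.884 × 10⁻²⁸ × 5.062 × 10⁻¹⁴) = 4.367 × 10⁻²¹ kg·m/s.
λ = h/p = 6.626 × 10⁻³⁴ / 4.367 × 10⁻²¹ = 1.52 × 10⁻¹³ m = 152 fm.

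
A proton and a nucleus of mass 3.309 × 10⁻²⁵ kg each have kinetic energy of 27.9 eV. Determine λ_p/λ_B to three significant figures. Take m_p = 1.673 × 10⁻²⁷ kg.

λ_p/λ_B = 14.1

At fixed KE, p = √(2mKE) so λ = h/p ∝ 1/√m.
λ_p/λ_B = √(m_B/m_p) = √(3.309 × 10⁻²⁵/1.673 × 10⁻²⁷) = √(197.8) = 14.1.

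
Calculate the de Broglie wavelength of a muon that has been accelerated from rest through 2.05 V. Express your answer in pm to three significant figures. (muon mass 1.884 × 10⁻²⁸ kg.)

KE = eV = 1.602 × 10⁻¹⁹ × 2.050 = 3.284 × 10⁻¹⁹ J.
p = √(2mKE) = √(2 × 1.884 × 10⁻²⁸ × 3.284 × 10⁻¹⁹) = 1.112 × 10⁻²³ kg·m/s.
λ = h/p = 6.626 × 10⁻³⁴ / 1.112 × 10⁻²³ = 5.96 × 10⁻¹¹ m = 59.6 pm.

λ = 59.6 pm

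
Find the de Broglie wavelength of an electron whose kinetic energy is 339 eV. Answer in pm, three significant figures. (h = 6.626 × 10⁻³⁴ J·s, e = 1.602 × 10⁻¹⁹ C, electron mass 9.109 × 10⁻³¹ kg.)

λ = 66.6 pm

KE = 339 eV = 5.431 × 10⁻¹⁷ J.
p = √(2mKE) = √(2 × 9.109 × 10⁻³¹ × 5.431 × 10⁻¹⁷) = 9.947 × 10⁻²⁴ kg·m/s.
λ = h/p = 6.626 × 10⁻³⁴ / 9.947 × 10⁻²⁴ = 6.66 × 10⁻¹¹ m = 66.6 pm.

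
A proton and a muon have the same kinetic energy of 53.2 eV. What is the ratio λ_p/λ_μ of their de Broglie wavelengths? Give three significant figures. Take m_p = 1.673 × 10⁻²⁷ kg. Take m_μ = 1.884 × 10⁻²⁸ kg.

λ_p/λ_μ = 0.336

At fixed KE, p = √(2mKE) so λ = h/p ∝ 1/√m.
λ_p/λ_μ = √(m_μ/m_p) = √(1.884 × 10⁻²⁸/1.673 × 10⁻²⁷) = √(0.1126) = 0.336.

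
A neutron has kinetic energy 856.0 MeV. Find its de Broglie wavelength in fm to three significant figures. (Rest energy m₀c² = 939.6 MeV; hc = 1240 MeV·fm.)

Total energy E = KE + m₀c² = 856.0 + 939.6 = 1795.6 MeV.
(pc)² = E² − (m₀c²)² = (1795.6)² − (939.6)² = 2.341 × 10⁶ MeV², so pc = 1530 MeV.
λ = hc/(pc) = 1240 MeV·fm / 1530 MeV = 0.810 fm.

λ = 0.810 fm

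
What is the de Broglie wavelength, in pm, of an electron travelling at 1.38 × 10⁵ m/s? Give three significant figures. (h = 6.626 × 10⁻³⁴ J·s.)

λ = 5270 pm

p = mv = 9.109 × 10⁻³¹ × 1.38 × 10⁵ = 1.257 × 10⁻²⁵ kg·m/s.
λ = h/p = 6.626 × 10⁻³⁴ / 1.257 × 10⁻²⁵ = 5.27 × 10⁻⁹ m = 5270 pm.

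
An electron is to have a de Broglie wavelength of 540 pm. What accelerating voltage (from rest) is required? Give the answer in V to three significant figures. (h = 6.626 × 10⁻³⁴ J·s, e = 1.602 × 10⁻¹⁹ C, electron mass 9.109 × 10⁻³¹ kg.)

p = h/λ = 6.626 × 10⁻³⁴ / 5.400 × 10⁻¹⁰ = 1.227 × 10⁻²⁴ kg·m/s.
KE = p²/(2m) = 8.264 × 10⁻¹⁹ J.
V = KE/e = 8.264 × 10⁻¹⁹ / (1.602 × 10⁻¹⁹) = 5.16 V.

V = 5.16 V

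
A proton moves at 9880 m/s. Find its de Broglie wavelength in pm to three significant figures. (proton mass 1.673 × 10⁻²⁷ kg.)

p = mv = 1.673 × 10⁻²⁷ × 9880 = 1.653 × 10⁻²³ kg·m/s.
λ = h/p = 6.626 × 10⁻³⁴ / 1.653 × 10⁻²³ = 4.01 × 10⁻¹¹ m = 40.1 pm.

λ = 40.1 pm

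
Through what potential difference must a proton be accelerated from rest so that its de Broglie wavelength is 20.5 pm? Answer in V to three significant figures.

V = 1.95 V

p = h/λ = 6.626 × 10⁻³⁴ / 2.050 × 10⁻¹¹ = 3.232 × 10⁻²³ kg·m/s.
KE = p²/(2m) = 3.122 × 10⁻¹⁹ J.
V = KE/e = 3.122 × 10⁻¹⁹ / (1.602 × 10⁻¹⁹) = 1.95 V.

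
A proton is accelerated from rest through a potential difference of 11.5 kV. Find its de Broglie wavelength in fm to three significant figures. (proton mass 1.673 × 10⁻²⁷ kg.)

λ = 267 fm

KE = eV = 1.602 × 10⁻¹⁹ × 1.150 × 10⁴ = 1.842 × 10⁻¹⁵ J.
p = √(2mKE) = √(2 × 1.673 × 10⁻²⁷ × 1.842 × 10⁻¹⁵) = 2.483 × 10⁻²¹ kg·m/s.
λ = h/p = 6.626 × 10⁻³⁴ / 2.483 × 10⁻²¹ = 2.67 × 10⁻¹³ m = 267 fm.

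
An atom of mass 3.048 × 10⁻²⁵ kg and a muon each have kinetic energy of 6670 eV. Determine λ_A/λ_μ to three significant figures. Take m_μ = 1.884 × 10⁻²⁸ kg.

λ_A/λ_μ = 0.0249

At fixed KE, p = √(2mKE) so λ = h/p ∝ 1/√m.
λ_A/λ_μ = √(m_μ/m_A) = √(1.884 × 10⁻²⁸/3.048 × 10⁻²⁵) = √(6.181 × 10⁻⁴) = 0.0249.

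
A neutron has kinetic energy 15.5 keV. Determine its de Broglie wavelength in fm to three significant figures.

λ = 230 fm

KE = 15.5 keV = 2.483 × 10⁻¹⁵ J.
p = √(2mKE) = √(2 × 1.675 × 10⁻²⁷ × 2.483 × 10⁻¹⁵) = 2.884 × 10⁻²¹ kg·m/s.
λ = h/p = 6.626 × 10⁻³⁴ / 2.884 × 10⁻²¹ = 2.30 × 10⁻¹³ m = 230 fm.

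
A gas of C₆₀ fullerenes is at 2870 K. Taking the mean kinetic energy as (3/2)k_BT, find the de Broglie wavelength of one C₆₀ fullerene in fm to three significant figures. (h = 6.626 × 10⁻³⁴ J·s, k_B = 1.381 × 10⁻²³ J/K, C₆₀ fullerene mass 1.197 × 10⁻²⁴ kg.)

λ = 1760 fm

KE = (3/2)k_BT = 1.5 × 1.381 × 10⁻²³ × 2870 = 5.945 × 10⁻²⁰ J.
p = √(2mKE) = √(2 × 1.197 × 10⁻²⁴ × 5.945 × 10⁻²⁰) = 3.773 × 10⁻²² kg·m/s.
λ = h/p = 1.76 × 10⁻¹² m = 1760 fm.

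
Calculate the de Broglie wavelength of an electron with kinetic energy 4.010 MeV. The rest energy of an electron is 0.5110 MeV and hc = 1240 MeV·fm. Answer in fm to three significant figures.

λ = 276 fm

Total energy E = KE + m₀c² = 4.010 + 0.5110 = 4.5210 MeV.
(pc)² = E² − (m₀c²)² = (4.5210)² − (0.5110)² = 20.18 MeV², so pc = 4.492 MeV.
λ = hc/(pc) = 1240 MeV·fm / 4.492 MeV = 276 fm.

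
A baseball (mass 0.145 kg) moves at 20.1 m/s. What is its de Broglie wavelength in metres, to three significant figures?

p = mv = 0.145 × 20.1 = 2.915 kg·m/s.
λ = h/p = 6.626 × 10⁻³⁴ / 2.915 = 2.27 × 10⁻³⁴ m.

λ = 2.27 × 10⁻³⁴ m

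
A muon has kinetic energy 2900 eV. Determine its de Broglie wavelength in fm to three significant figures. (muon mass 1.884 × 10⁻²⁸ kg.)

KE = 2900 eV = 4.646 × 10⁻¹⁶ J.
p = √(2mKE) = √(2 × 1.884 × 10⁻²⁸ × 4.646 × 10⁻¹⁶) = 4.184 × 10⁻²² kg·m/s.
λ = h/p = 6.626 × 10⁻³⁴ / 4.184 × 10⁻²² = 1.58 × 10⁻¹² m = 1580 fm.

λ = 1580 fm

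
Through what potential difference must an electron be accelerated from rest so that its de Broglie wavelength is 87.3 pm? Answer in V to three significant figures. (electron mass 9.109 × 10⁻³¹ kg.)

V = 197 V

p = h/λ = 6.626 × 10⁻³⁴ / 8.730 × 10⁻¹¹ = 7.590 × 10⁻²⁴ kg·m/s.
KE = p²/(2m) = 3.162 × 10⁻¹⁷ J.
V = KE/e = 3.162 × 10⁻¹⁷ / (1.602 × 10⁻¹⁹) = 197 V.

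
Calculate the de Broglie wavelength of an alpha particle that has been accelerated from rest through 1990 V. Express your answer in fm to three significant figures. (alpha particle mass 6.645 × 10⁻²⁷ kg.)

KE = 2eV = 2 × 1.602 × 10⁻¹⁹ × 1990 = 6.376 × 10⁻¹⁶ J.
p = √(2mKE) = √(2 × 6.645 × 10⁻²⁷ × 6.376 × 10⁻¹⁶) = 2.911 × 10⁻²¹ kg·m/s.
λ = h/p = 6.626 × 10⁻³⁴ / 2.911 × 10⁻²¹ = 2.28 × 10⁻¹³ m = 228 fm.

λ = 228 fm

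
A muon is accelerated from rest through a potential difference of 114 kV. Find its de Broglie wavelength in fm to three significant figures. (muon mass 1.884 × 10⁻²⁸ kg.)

λ = 253 fm

KE = eV = 1.602 × 10⁻¹⁹ × 1.140 × 10⁵ = 1.826 × 10⁻¹⁴ J.
p = √(2mKE) = √(2 × 1.884 × 10⁻²⁸ × 1.826 × 10⁻¹⁴) = 2.623 × 10⁻²¹ kg·m/s.
λ = h/p = 6.626 × 10⁻³⁴ / 2.623 × 10⁻²¹ = 2.53 × 10⁻¹³ m = 253 fm.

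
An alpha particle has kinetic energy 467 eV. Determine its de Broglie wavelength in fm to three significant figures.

KE = 467 eV = 7.481 × 10⁻¹⁷ J.
p = √(2mKE) = √(2 × 6.645 × 10⁻²⁷ × 7.481 × 10⁻¹⁷) = 9.971 × 10⁻²² kg·m/s.
λ = h/p = 6.626 × 10⁻³⁴ / 9.971 × 10⁻²² = 6.65 × 10⁻¹³ m = 665 fm.

λ = 665 fm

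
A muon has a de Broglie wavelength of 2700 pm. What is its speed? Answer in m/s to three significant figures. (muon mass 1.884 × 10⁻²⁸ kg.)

v = 1300 m/s

p = h/λ = 6.626 × 10⁻³⁴ / 2.700 × 10⁻⁹ = 2.454 × 10⁻²⁵ kg·m/s.
v = p/m = 2.454 × 10⁻²⁵ / 1.884 × 10⁻²⁸ = 1.30 × 10³ m/s = 1300 m/s.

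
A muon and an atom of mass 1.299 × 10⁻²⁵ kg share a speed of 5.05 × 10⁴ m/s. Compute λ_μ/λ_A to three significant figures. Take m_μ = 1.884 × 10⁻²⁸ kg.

λ_μ/λ_A = 689

At fixed v, p = mv so λ = h/(mv) ∝ 1/m.
λ_μ/λ_A = m_A/m_μ = 1.299 × 10⁻²⁵/1.884 × 10⁻²⁸ = 689.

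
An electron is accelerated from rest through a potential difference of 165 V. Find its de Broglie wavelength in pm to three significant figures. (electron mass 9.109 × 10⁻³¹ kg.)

KE = eV = 1.602 × 10⁻¹⁹ × 165.0 = 2.643 × 10⁻¹⁷ J.
p = √(2mKE) = √(2 × 9.109 × 10⁻³¹ × 2.643 × 10⁻¹⁷) = 6.939 × 10⁻²⁴ kg·m/s.
λ = h/p = 6.626 × 10⁻³⁴ / 6.939 × 10⁻²⁴ = 9.55 × 10⁻¹¹ m = 95.5 pm.

λ = 95.5 pm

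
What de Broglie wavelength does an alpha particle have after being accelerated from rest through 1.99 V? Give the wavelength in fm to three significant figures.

λ = 7200 fm

KE = 2eV = 2 × 1.602 × 10⁻¹⁹ × 1.990 = 6.376 × 10⁻¹⁹ J.
p = √(2mKE) = √(2 × 6.645 × 10⁻²⁷ × 6.376 × 10⁻¹⁹) = 9.205 × 10⁻²³ kg·m/s.
λ = h/p = 6.626 × 10⁻³⁴ / 9.205 × 10⁻²³ = 7.20 × 10⁻¹² m = 7200 fm.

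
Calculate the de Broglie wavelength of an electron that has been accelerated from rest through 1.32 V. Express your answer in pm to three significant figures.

KE = eV = 1.602 × 10⁻¹⁹ × 1.320 = 2.115 × 10⁻¹⁹ J.
p = √(2mKE) = √(2 × 9.109 × 10⁻³¹ × 2.115 × 10⁻¹⁹) = 6.207 × 10⁻²⁵ kg·m/s.
λ = h/p = 6.626 × 10⁻³⁴ / 6.207 × 10⁻²⁵ = 1.07 × 10⁻⁹ m = 1070 pm.

λ = 1070 pm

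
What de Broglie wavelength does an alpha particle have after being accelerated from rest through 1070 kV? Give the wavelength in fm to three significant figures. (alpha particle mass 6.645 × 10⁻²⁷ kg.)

λ = 9.82 fm

KE = 2eV = 2 × 1.602 × 10⁻¹⁹ × 1.070 × 10⁶ = 3.428 × 10⁻¹³ J.
p = √(2mKE) = √(2 × 6.645 × 10⁻²⁷ × 3.428 × 10⁻¹³) = 6.750 × 10⁻²⁰ kg·m/s.
λ = h/p = 6.626 × 10⁻³⁴ / 6.750 × 10⁻²⁰ = 9.82 × 10⁻¹⁵ m = 9.82 fm.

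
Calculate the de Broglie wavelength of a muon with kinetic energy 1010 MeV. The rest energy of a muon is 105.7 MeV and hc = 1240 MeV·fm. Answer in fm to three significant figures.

λ = 1.12 fm

Total energy E = KE + m₀c² = 1010 + 105.7 = 1115.7 MeV.
(pc)² = E² − (m₀c²)² = (1115.7)² − (105.7)² = 1.234 × 10⁶ MeV², so pc = 1111 MeV.
λ = hc/(pc) = 1240 MeV·fm / 1111 MeV = 1.12 fm.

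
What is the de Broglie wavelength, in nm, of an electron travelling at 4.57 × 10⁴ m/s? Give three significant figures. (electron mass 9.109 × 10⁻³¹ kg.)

λ = 15.9 nm

p = mv = 9.109 × 10⁻³¹ × 4.57 × 10⁴ = 4.163 × 10⁻²⁶ kg·m/s.
λ = h/p = 6.626 × 10⁻³⁴ / 4.163 × 10⁻²⁶ = 1.59 × 10⁻⁸ m = 15.9 nm.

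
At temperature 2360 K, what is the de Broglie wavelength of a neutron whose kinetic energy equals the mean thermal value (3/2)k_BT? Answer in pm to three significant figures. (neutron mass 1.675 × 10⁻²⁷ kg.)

λ = 51.8 pm

KE = (3/2)k_BT = 1.5 × 1.381 × 10⁻²³ × 2360 = 4.889 × 10⁻²⁰ J.
p = √(2mKE) = √(2 × 1.675 × 10⁻²⁷ × 4.889 × 10⁻²⁰) = 1.280 × 10⁻²³ kg·m/s.
λ = h/p = 5.18 × 10⁻¹¹ m = 51.8 pm.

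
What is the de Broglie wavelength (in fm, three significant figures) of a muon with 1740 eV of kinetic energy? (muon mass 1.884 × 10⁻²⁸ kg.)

KE = 1740 eV = 2.787 × 10⁻¹⁶ J.
p = √(2mKE) = √(2 × 1.884 × 10⁻²⁸ × 2.787 × 10⁻¹⁶) = 3.241 × 10⁻²² kg·m/s.
λ = h/p = 6.626 × 10⁻³⁴ / 3.241 × 10⁻²² = 2.04 × 10⁻¹² m = 2040 fm.

λ = 2040 fm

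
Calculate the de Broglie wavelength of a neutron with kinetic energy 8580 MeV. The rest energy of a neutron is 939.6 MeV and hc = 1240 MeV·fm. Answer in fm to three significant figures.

λ = 0.131 fm

Total energy E = KE + m₀c² = 8580 + 939.6 = 9519.6 MeV.
(pc)² = E² − (m₀c²)² = (9519.6)² − (939.6)² = 8.974 × 10⁷ MeV², so pc = 9473 MeV.
λ = hc/(pc) = 1240 MeV·fm / 9473 MeV = 0.131 fm.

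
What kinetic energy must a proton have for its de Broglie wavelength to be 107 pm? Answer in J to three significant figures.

KE = 1.15 × 10⁻²⁰ J

p = h/λ = 6.626 × 10⁻³⁴ / 1.070 × 10⁻¹⁰ = 6.193 × 10⁻²⁴ kg·m/s.
KE = p²/(2m) = (6.193 × 10⁻²⁴)² / (2 × 1.673 × 10⁻²⁷) = 1.146 × 10⁻²⁰ J = 1.15 × 10⁻²⁰ J.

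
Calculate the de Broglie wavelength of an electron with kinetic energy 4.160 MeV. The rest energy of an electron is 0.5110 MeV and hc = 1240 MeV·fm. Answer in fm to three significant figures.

Total energy E = KE + m₀c² = 4.160 + 0.5110 = 4.6710 MeV.
(pc)² = E² − (m₀c²)² = (4.6710)² − (0.5110)² = 21.56 MeV², so pc = 4.643 MeV.
λ = hc/(pc) = 1240 MeV·fm / 4.643 MeV = 267 fm.

λ = 267 fm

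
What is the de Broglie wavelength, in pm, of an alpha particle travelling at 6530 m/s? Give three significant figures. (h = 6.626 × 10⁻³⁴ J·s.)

p = mv = 6.645 × 10⁻²⁷ × 6530 = 4.339 × 10⁻²³ kg·m/s.
λ = h/p = 6.626 × 10⁻³⁴ / 4.339 × 10⁻²³ = 1.53 × 10⁻¹¹ m = 15.3 pm.

λ = 15.3 pm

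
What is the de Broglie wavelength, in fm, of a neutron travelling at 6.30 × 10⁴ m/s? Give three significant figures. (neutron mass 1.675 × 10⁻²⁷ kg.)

λ = 6280 fm

p = mv = 1.675 × 10⁻²⁷ × 6.30 × 10⁴ = 1.055 × 10⁻²² kg·m/s.
λ = h/p = 6.626 × 10⁻³⁴ / 1.055 × 10⁻²² = 6.28 × 10⁻¹² m = 6280 fm.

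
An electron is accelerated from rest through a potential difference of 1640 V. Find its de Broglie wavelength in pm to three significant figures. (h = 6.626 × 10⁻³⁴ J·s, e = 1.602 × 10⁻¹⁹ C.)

λ = 30.3 pm

KE = eV = 1.602 × 10⁻¹⁹ × 1640 = 2.627 × 10⁻¹⁶ J.
p = √(2mKE) = √(2 × 9.109 × 10⁻³¹ × 2.627 × 10⁻¹⁶) = 2.188 × 10⁻²³ kg·m/s.
λ = h/p = 6.626 × 10⁻³⁴ / 2.188 × 10⁻²³ = 3.03 × 10⁻¹¹ m = 30.3 pm.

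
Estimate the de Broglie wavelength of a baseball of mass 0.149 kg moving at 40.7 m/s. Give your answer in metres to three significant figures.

p = mv = 0.149 × 40.7 = 6.064 kg·m/s.
λ = h/p = 6.626 × 10⁻³⁴ / 6.064 = 1.09 × 10⁻³⁴ m.

λ = 1.09 × 10⁻³⁴ m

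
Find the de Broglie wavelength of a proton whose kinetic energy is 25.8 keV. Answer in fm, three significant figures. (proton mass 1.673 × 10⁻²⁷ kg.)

KE = 25.8 keV = 4.133 × 10⁻¹⁵ J.
p = √(2mKE) = √(2 × 1.673 × 10⁻²⁷ × 4.133 × 10⁻¹⁵) = 3.719 × 10⁻²¹ kg·m/s.
λ = h/p = 6.626 × 10⁻³⁴ / 3.719 × 10⁻²¹ = 1.78 × 10⁻¹³ m = 178 fm.

λ = 178 fm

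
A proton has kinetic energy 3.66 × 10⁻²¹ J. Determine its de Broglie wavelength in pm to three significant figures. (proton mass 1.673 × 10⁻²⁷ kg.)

λ = 189 pm

p = √(2mKE) = √(2 × 1.673 × 10⁻²⁷ × 3.660 × 10⁻²¹) = 3.499 × 10⁻²⁴ kg·m/s.
λ = h/p = 6.626 × 10⁻³⁴ / 3.499 × 10⁻²⁴ = 1.89 × 10⁻¹⁰ m = 189 pm.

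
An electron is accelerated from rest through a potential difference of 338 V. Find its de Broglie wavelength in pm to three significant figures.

KE = eV = 1.602 × 10⁻¹⁹ × 338.0 = 5.415 × 10⁻¹⁷ J.
p = √(2mKE) = √(2 × 9.109 × 10⁻³¹ × 5.415 × 10⁻¹⁷) = 9.932 × 10⁻²⁴ kg·m/s.
λ = h/p = 6.626 × 10⁻³⁴ / 9.932 × 10⁻²⁴ = 6.67 × 10⁻¹¹ m = 66.7 pm.

λ = 66.7 pm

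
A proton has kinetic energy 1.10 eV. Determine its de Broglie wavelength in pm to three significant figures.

λ = 27.3 pm

KE = 1.10 eV = 1.762 × 10⁻¹⁹ J.
p = √(2mKE) = √(2 × 1.673 × 10⁻²⁷ × 1.762 × 10⁻¹⁹) = 2.428 × 10⁻²³ kg·m/s.
λ = h/p = 6.626 × 10⁻³⁴ / 2.428 × 10⁻²³ = 2.73 × 10⁻¹¹ m = 27.3 pm.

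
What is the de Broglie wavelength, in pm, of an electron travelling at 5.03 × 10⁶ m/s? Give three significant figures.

λ = 145 pm

p = mv = 9.109 × 10⁻³¹ × 5.03 × 10⁶ = 4.582 × 10⁻²⁴ kg·m/s.
λ = h/p = 6.626 × 10⁻³⁴ / 4.582 × 10⁻²⁴ = 1.45 × 10⁻¹⁰ m = 145 pm.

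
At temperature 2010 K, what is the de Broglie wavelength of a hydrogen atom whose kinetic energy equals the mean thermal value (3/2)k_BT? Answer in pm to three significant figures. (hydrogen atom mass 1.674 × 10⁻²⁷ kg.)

λ = 56.1 pm

KE = (3/2)k_BT = 1.5 × 1.381 × 10⁻²³ × 2010 = 4.164 × 10⁻²⁰ J.
p = √(2mKE) = √(2 × 1.674 × 10⁻²⁷ × 4.164 × 10⁻²⁰) = 1.181 × 10⁻²³ kg·m/s.
λ = h/p = 5.61 × 10⁻¹¹ m = 56.1 pm.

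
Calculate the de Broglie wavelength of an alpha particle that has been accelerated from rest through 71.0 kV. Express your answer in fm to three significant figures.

KE = 2eV = 2 × 1.602 × 10⁻¹⁹ × 7.100 × 10⁴ = 2.275 × 10⁻¹⁴ J.
p = √(2mKE) = √(2 × 6.645 × 10⁻²⁷ × 2.275 × 10⁻¹⁴) = 1.739 × 10⁻²⁰ kg·m/s.
λ = h/p = 6.626 × 10⁻³⁴ / 1.739 × 10⁻²⁰ = 3.81 × 10⁻¹⁴ m = 38.1 fm.

λ = 38.1 fm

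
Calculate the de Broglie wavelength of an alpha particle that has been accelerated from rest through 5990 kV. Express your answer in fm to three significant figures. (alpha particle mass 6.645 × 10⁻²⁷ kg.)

KE = 2eV = 2 × 1.602 × 10⁻¹⁹ × 5.990 × 10⁶ = 1.919 × 10⁻¹² J.
p = √(2mKE) = √(2 × 6.645 × 10⁻²⁷ × 1.919 × 10⁻¹²) = 1.597 × 10⁻¹⁹ kg·m/s.
λ = h/p = 6.626 × 10⁻³⁴ / 1.597 × 10⁻¹⁹ = 4.15 × 10⁻¹⁵ m = 4.15 fm.

λ = 4.15 fm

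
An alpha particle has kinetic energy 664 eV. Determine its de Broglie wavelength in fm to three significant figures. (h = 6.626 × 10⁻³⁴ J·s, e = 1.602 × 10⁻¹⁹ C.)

λ = 557 fm

KE = 664 eV = 1.064 × 10⁻¹⁶ J.
p = √(2mKE) = √(2 × 6.645 × 10⁻²⁷ × 1.064 × 10⁻¹⁶) = 1.189 × 10⁻²¹ kg·m/s.
λ = h/p = 6.626 × 10⁻³⁴ / 1.189 × 10⁻²¹ = 5.57 × 10⁻¹³ m = 557 fm.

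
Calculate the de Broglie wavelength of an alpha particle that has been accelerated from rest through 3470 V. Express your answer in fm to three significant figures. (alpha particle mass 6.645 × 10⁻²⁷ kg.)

KE = 2eV = 2 × 1.602 × 10⁻¹⁹ × 3470 = 1.112 × 10⁻¹⁵ J.
p = √(2mKE) = √(2 × 6.645 × 10⁻²⁷ × 1.112 × 10⁻¹⁵) = 3.844 × 10⁻²¹ kg·m/s.
λ = h/p = 6.626 × 10⁻³⁴ / 3.844 × 10⁻²¹ = 1.72 × 10⁻¹³ m = 172 fm.

λ = 172 fm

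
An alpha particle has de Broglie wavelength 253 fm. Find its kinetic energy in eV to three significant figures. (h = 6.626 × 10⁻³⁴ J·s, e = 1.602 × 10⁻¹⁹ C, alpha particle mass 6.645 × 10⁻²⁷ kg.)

p = h/λ = 6.626 × 10⁻³⁴ / 2.530 × 10⁻¹³ = 2.619 × 10⁻²¹ kg·m/s.
KE = p²/(2m) = (2.619 × 10⁻²¹)² / (2 × 6.645 × 10⁻²⁷) = 5.161 × 10⁻¹⁶ J = 3220 eV.

KE = 3220 eV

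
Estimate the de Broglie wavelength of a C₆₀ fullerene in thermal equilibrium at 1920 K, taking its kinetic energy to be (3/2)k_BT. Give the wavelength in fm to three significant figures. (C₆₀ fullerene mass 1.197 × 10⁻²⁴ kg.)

λ = 2150 fm

KE = (3/2)k_BT = 1.5 × 1.381 × 10⁻²³ × 1920 = 3.977 × 10⁻²⁰ J.
p = √(2mKE) = √(2 × 1.197 × 10⁻²⁴ × 3.977 × 10⁻²⁰) = 3.086 × 10⁻²² kg·m/s.
λ = h/p = 2.15 × 10⁻¹² m = 2150 fm.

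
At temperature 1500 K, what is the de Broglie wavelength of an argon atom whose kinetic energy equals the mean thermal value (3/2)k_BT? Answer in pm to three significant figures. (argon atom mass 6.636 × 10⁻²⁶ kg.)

λ = 10.3 pm

KE = (3/2)k_BT = 1.5 × 1.381 × 10⁻²³ × 1500 = 3.107 × 10⁻²⁰ J.
p = √(2mKE) = √(2 × 6.636 × 10⁻²⁶ × 3.107 × 10⁻²⁰) = 6.422 × 10⁻²³ kg·m/s.
λ = h/p = 1.03 × 10⁻¹¹ m = 10.3 pm.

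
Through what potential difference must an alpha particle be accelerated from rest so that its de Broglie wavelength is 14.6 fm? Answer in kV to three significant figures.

V = 484 kV

p = h/λ = 6.626 × 10⁻³⁴ / 1.460 × 10⁻¹⁴ = 4.538 × 10⁻²⁰ kg·m/s.
KE = p²/(2m) = 1.550 × 10⁻¹³ J.
V = KE/2e = 1.550 × 10⁻¹³ / (2 × 1.602 × 10⁻¹⁹) = 484 kV.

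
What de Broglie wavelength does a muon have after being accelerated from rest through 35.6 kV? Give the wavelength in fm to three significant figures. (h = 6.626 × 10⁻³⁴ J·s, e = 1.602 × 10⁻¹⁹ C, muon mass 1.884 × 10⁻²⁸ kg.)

λ = 452 fm

KE = eV = 1.602 × 10⁻¹⁹ × 3.560 × 10⁴ = 5.703 × 10⁻¹⁵ J.
p = √(2mKE) = √(2 × 1.884 × 10⁻²⁸ × 5.703 × 10⁻¹⁵) = 1.466 × 10⁻²¹ kg·m/s.
λ = h/p = 6.626 × 10⁻³⁴ / 1.466 × 10⁻²¹ = 4.52 × 10⁻¹³ m = 452 fm.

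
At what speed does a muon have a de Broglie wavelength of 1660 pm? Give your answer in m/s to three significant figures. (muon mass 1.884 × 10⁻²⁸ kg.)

p = h/λ = 6.626 × 10⁻³⁴ / 1.660 × 10⁻⁹ = 3.992 × 10⁻²⁵ kg·m/s.
v = p/m = 3.992 × 10⁻²⁵ / 1.884 × 10⁻²⁸ = 2.12 × 10³ m/s = 2120 m/s.

v = 2120 m/s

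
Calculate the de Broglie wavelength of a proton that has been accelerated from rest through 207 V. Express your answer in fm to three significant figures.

KE = eV = 1.602 × 10⁻¹⁹ × 207.0 = 3.316 × 10⁻¹⁷ J.
p = √(2mKE) = √(2 × 1.673 × 10⁻²⁷ × 3.316 × 10⁻¹⁷) = 3.331 × 10⁻²² kg·m/s.
λ = h/p = 6.626 × 10⁻³⁴ / 3.331 × 10⁻²² = 1.99 × 10⁻¹² m = 1990 fm.

λ = 1990 fm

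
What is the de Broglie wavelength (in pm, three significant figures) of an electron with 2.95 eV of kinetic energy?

λ = 714 pm

KE = 2.95 eV = 4.726 × 10⁻¹⁹ J.
p = √(2mKE) = √(2 × 9.109 × 10⁻³¹ × 4.726 × 10⁻¹⁹) = 9.279 × 10⁻²⁵ kg·m/s.
λ = h/p = 6.626 × 10⁻³⁴ / 9.279 × 10⁻²⁵ = 7.14 × 10⁻¹⁰ m = 714 pm.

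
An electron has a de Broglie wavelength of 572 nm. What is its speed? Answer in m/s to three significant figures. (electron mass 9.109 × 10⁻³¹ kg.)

p = h/λ = 6.626 × 10⁻³⁴ / 5.720 × 10⁻⁷ = 1.158 × 10⁻²⁷ kg·m/s.
v = p/m = 1.158 × 10⁻²⁷ / 9.109 × 10⁻³¹ = 1.27 × 10³ m/s = 1270 m/s.

v = 1270 m/s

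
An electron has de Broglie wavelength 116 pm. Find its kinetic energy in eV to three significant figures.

KE = 112 eV

p = h/λ = 6.626 × 10⁻³⁴ / 1.160 × 10⁻¹⁰ = 5.712 × 10⁻²⁴ kg·m/s.
KE = p²/(2m) = (5.712 × 10⁻²⁴)² / (2 × 9.109 × 10⁻³¹) = 1.791 × 10⁻¹⁷ J = 112 eV.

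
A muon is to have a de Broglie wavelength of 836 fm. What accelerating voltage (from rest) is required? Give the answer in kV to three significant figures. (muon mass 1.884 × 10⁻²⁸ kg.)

p = h/λ = 6.626 × 10⁻³⁴ / 8.360 × 10⁻¹³ = 7.926 × 10⁻²² kg·m/s.
KE = p²/(2m) = 1.667 × 10⁻¹⁵ J.
V = KE/e = 1.667 × 10⁻¹⁵ / (1.602 × 10⁻¹⁹) = 10.4 kV.

V = 10.4 kV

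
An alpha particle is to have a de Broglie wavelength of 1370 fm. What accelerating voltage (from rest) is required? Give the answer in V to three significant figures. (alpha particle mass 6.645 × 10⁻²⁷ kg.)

p = h/λ = 6.626 × 10⁻³⁴ / 1.370 × 10⁻¹² = 4.836 × 10⁻²² kg·m/s.
KE = p²/(2m) = 1.760 × 10⁻¹⁷ J.
V = KE/2e = 1.760 × 10⁻¹⁷ / (2 × 1.602 × 10⁻¹⁹) = 54.9 V.

V = 54.9 V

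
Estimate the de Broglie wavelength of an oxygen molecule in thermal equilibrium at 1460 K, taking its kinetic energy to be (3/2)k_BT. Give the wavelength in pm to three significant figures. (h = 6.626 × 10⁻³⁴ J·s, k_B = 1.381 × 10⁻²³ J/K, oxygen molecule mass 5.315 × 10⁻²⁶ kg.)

KE = (3/2)k_BT = 1.5 × 1.381 × 10⁻²³ × 1460 = 3.024 × 10⁻²⁰ J.
p = √(2mKE) = √(2 × 5.315 × 10⁻²⁶ × 3.024 × 10⁻²⁰) = 5.670 × 10⁻²³ kg·m/s.
λ = h/p = 1.17 × 10⁻¹¹ m = 11.7 pm.

λ = 11.7 pm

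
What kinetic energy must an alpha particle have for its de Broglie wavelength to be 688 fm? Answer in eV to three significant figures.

KE = 436 eV

p = h/λ = 6.626 × 10⁻³⁴ / 6.880 × 10⁻¹³ = 9.631 × 10⁻²² kg·m/s.
KE = p²/(2m) = (9.631 × 10⁻²²)² / (2 × 6.645 × 10⁻²⁷) = 6.979 × 10⁻¹⁷ J = 436 eV.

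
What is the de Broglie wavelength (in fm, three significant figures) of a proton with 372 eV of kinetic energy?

λ = 1480 fm

KE = 372 eV = 5.959 × 10⁻¹⁷ J.
p = √(2mKE) = √(2 × 1.673 × 10⁻²⁷ × 5.959 × 10⁻¹⁷) = 4.465 × 10⁻²² kg·m/s.
λ = h/p = 6.626 × 10⁻³⁴ / 4.465 × 10⁻²² = 1.48 × 10⁻¹² m = 1480 fm.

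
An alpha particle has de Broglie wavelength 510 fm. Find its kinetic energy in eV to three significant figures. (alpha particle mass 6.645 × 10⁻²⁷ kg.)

KE = 793 eV

p = h/λ = 6.626 × 10⁻³⁴ / 5.100 × 10⁻¹³ = 1.299 × 10⁻²¹ kg·m/s.
KE = p²/(2m) = (1.299 × 10⁻²¹)² / (2 × 6.645 × 10⁻²⁷) = 1.270 × 10⁻¹⁶ J = 793 eV.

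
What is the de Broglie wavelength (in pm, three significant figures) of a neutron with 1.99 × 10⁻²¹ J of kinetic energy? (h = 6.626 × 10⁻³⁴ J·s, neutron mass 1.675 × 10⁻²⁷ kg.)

p = √(2mKE) = √(2 × 1.675 × 10⁻²⁷ × 1.990 × 10⁻²¹) = 2.582 × 10⁻²⁴ kg·m/s.
λ = h/p = 6.626 × 10⁻³⁴ / 2.582 × 10⁻²⁴ = 2.57 × 10⁻¹⁰ m = 257 pm.

λ = 257 pm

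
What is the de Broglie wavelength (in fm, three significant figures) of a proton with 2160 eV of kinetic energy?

λ = 616 fm

KE = 2160 eV = 3.460 × 10⁻¹⁶ J.
p = √(2mKE) = √(2 × 1.673 × 10⁻²⁷ × 3.460 × 10⁻¹⁶) = 1.076 × 10⁻²¹ kg·m/s.
λ = h/p = 6.626 × 10⁻³⁴ / 1.076 × 10⁻²¹ = 6.16 × 10⁻¹³ m = 616 fm.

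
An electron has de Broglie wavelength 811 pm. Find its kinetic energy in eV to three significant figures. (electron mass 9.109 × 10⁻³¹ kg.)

KE = 2.29 eV

p = h/λ = 6.626 × 10⁻³⁴ / 8.110 × 10⁻¹⁰ = 8.170 × 10⁻²⁵ kg·m/s.
KE = p²/(2m) = (8.170 × 10⁻²⁵)² / (2 × 9.109 × 10⁻³¹) = 3.664 × 10⁻¹⁹ J = 2.29 eV.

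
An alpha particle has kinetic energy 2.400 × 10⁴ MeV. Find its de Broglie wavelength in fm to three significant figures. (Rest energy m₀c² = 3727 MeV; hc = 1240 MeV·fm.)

Total energy E = KE + m₀c² = 2.400 × 10⁴ + 3727 = 27727 MeV.
(pc)² = E² − (m₀c²)² = (27727)² − (3727)² = 7.549 × 10⁸ MeV², so pc = 2.748 × 10⁴ MeV.
λ = hc/(pc) = 1240 MeV·fm / 2.748 × 10⁴ MeV = 0.0451 fm.

λ = 0.0451 fm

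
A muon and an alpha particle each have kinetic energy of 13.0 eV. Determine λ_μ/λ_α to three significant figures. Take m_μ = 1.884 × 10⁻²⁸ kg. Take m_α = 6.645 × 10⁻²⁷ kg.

At fixed KE, p = √(2mKE) so λ = h/p ∝ 1/√m.
λ_μ/λ_α = √(m_α/m_μ) = √(6.645 × 10⁻²⁷/1.884 × 10⁻²⁸) = √(35.27) = 5.94.

λ_μ/λ_α = 5.94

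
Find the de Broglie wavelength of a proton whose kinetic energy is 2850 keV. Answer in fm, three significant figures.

λ = 17.0 fm

KE = 2850 keV = 4.566 × 10⁻¹³ J.
p = √(2mKE) = √(2 × 1.673 × 10⁻²⁷ × 4.566 × 10⁻¹³) = 3.909 × 10⁻²⁰ kg·m/s.
λ = h/p = 6.626 × 10⁻³⁴ / 3.909 × 10⁻²⁰ = 1.70 × 10⁻¹⁴ m = 17.0 fm.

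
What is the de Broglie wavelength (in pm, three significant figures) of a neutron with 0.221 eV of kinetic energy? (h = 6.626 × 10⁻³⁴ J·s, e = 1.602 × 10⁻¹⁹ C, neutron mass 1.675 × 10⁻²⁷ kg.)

KE = 0.221 eV = 3.540 × 10⁻²⁰ J.
p = √(2mKE) = √(2 × 1.675 × 10⁻²⁷ × 3.540 × 10⁻²⁰) = 1.089 × 10⁻²³ kg·m/s.
λ = h/p = 6.626 × 10⁻³⁴ / 1.089 × 10⁻²³ = 6.08 × 10⁻¹¹ m = 60.8 pm.

λ = 60.8 pm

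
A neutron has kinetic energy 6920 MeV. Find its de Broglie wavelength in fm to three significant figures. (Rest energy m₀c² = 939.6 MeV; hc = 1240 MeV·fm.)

Total energy E = KE + m₀c² = 6920 + 939.6 = 7859.6 MeV.
(pc)² = E² − (m₀c²)² = (7859.6)² − (939.6)² = 6.089 × 10⁷ MeV², so pc = 7803 MeV.
λ = hc/(pc) = 1240 MeV·fm / 7803 MeV = 0.159 fm.

λ = 0.159 fm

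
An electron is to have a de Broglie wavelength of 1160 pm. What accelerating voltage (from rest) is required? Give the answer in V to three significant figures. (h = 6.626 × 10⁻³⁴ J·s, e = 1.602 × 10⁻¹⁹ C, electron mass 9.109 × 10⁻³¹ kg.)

p = h/λ = 6.626 × 10⁻³⁴ / 1.160 × 10⁻⁹ = 5.712 × 10⁻²⁵ kg·m/s.
KE = p²/(2m) = 1.791 × 10⁻¹⁹ J.
V = KE/e = 1.791 × 10⁻¹⁹ / (1.602 × 10⁻¹⁹) = 1.12 V.

V = 1.12 V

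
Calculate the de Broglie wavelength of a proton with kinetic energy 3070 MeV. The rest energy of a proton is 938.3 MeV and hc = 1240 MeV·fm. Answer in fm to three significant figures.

λ = 0.318 fm

Total energy E = KE + m₀c² = 3070 + 938.3 = 4008.3 MeV.
(pc)² = E² − (m₀c²)² = (4008.3)² − (938.3)² = 1.519 × 10⁷ MeV², so pc = 3897 MeV.
λ = hc/(pc) = 1240 MeV·fm / 3897 MeV = 0.318 fm.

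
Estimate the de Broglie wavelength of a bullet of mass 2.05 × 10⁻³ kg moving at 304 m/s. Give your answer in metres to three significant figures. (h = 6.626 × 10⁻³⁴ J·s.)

λ = 1.06 × 10⁻³³ m

p = mv = 2.05 × 10⁻³ × 304 = 6.232 × 10⁻¹ kg·m/s.
λ = h/p = 6.626 × 10⁻³⁴ / 6.232 × 10⁻¹ = 1.06 × 10⁻³³ m.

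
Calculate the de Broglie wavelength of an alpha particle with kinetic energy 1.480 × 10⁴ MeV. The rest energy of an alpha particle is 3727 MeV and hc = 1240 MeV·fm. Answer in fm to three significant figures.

λ = 0.0683 fm

Total energy E = KE + m₀c² = 1.480 × 10⁴ + 3727 = 18527 MeV.
(pc)² = E² − (m₀c²)² = (18527)² − (3727)² = 3.294 × 10⁸ MeV², so pc = 1.815 × 10⁴ MeV.
λ = hc/(pc) = 1240 MeV·fm / 1.815 × 10⁴ MeV = 0.0683 fm.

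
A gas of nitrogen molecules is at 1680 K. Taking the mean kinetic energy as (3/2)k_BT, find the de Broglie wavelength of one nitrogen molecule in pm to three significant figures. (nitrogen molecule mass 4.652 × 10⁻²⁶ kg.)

λ = 11.6 pm

KE = (3/2)k_BT = 1.5 × 1.381 × 10⁻²³ × 1680 = 3.480 × 10⁻²⁰ J.
p = √(2mKE) = √(2 × 4.652 × 10⁻²⁶ × 3.480 × 10⁻²⁰) = 5.690 × 10⁻²³ kg·m/s.
λ = h/p = 1.16 × 10⁻¹¹ m = 11.6 pm.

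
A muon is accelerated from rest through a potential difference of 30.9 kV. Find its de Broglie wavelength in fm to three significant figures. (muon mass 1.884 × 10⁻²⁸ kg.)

KE = eV = 1.602 × 10⁻¹⁹ × 3.090 × 10⁴ = 4.950 × 10⁻¹⁵ J.
p = √(2mKE) = √(2 × 1.884 × 10⁻²⁸ × 4.950 × 10⁻¹⁵) = 1.366 × 10⁻²¹ kg·m/s.
λ = h/p = 6.626 × 10⁻³⁴ / 1.366 × 10⁻²¹ = 4.85 × 10⁻¹³ m = 485 fm.

λ = 485 fm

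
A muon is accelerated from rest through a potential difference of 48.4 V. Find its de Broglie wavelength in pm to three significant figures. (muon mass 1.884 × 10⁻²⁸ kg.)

KE = eV = 1.602 × 10⁻¹⁹ × 48.40 = 7.754 × 10⁻¹⁸ J.
p = √(2mKE) = √(2 × 1.884 × 10⁻²⁸ × 7.754 × 10⁻¹⁸) = 5.405 × 10⁻²³ kg·m/s.
λ = h/p = 6.626 × 10⁻³⁴ / 5.405 × 10⁻²³ = 1.23 × 10⁻¹¹ m = 12.3 pm.

λ = 12.3 pm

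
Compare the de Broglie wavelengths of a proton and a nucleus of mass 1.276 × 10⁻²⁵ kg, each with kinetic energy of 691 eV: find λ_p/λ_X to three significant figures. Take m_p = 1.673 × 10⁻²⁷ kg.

At fixed KE, p = √(2mKE) so λ = h/p ∝ 1/√m.
λ_p/λ_X = √(m_X/m_p) = √(1.276 × 10⁻²⁵/1.673 × 10⁻²⁷) = √(76.27) = 8.73.

λ_p/λ_X = 8.73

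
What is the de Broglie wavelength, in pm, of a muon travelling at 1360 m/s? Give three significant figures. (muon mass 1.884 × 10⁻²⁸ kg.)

p = mv = 1.884 × 10⁻²⁸ × 1360 = 2.562 × 10⁻²⁵ kg·m/s.
λ = h/p = 6.626 × 10⁻³⁴ / 2.562 × 10⁻²⁵ = 2.59 × 10⁻⁹ m = 2590 pm.

λ = 2590 pm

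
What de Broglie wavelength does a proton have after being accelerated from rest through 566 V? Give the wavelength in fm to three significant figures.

KE = eV = 1.602 × 10⁻¹⁹ × 566.0 = 9.067 × 10⁻¹⁷ J.
p = √(2mKE) = √(2 × 1.673 × 10⁻²⁷ × 9.067 × 10⁻¹⁷) = 5.508 × 10⁻²² kg·m/s.
λ = h/p = 6.626 × 10⁻³⁴ / 5.508 × 10⁻²² = 1.20 × 10⁻¹² m = 1200 fm.

λ = 1200 fm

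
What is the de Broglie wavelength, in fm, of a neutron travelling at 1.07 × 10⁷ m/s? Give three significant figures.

p = mv = 1.675 × 10⁻²⁷ × 1.07 × 10⁷ = 1.792 × 10⁻²⁰ kg·m/s.
λ = h/p = 6.626 × 10⁻³⁴ / 1.792 × 10⁻²⁰ = 3.70 × 10⁻¹⁴ m = 37.0 fm.

λ = 37.0 fm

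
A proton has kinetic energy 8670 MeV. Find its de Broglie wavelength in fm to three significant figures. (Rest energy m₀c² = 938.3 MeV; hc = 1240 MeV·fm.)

λ = 0.130 fm

Total energy E = KE + m₀c² = 8670 + 938.3 = 9608.3 MeV.
(pc)² = E² − (m₀c²)² = (9608.3)² − (938.3)² = 9.144 × 10⁷ MeV², so pc = 9562 MeV.
λ = hc/(pc) = 1240 MeV·fm / 9562 MeV = 0.130 fm.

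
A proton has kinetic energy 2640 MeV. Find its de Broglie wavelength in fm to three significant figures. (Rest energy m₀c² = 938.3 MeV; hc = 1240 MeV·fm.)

Total energy E = KE + m₀c² = 2640 + 938.3 = 3578.3 MeV.
(pc)² = E² − (m₀c²)² = (3578.3)² − (938.3)² = 1.192 × 10⁷ MeV², so pc = 3453 MeV.
λ = hc/(pc) = 1240 MeV·fm / 3453 MeV = 0.359 fm.

λ = 0.359 fm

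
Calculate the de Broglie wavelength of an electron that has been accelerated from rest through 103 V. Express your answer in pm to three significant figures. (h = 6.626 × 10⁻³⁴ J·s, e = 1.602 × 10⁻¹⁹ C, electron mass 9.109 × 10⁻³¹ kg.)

KE = eV = 1.602 × 10⁻¹⁹ × 103.0 = 1.650 × 10⁻¹⁷ J.
p = √(2mKE) = √(2 × 9.109 × 10⁻³¹ × 1.650 × 10⁻¹⁷) = 5.483 × 10⁻²⁴ kg·m/s.
λ = h/p = 6.626 × 10⁻³⁴ / 5.483 × 10⁻²⁴ = 1.21 × 10⁻¹⁰ m = 121 pm.

λ = 121 pm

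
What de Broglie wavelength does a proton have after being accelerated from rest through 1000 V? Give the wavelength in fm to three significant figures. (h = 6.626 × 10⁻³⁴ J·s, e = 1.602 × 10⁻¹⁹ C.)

KE = eV = 1.602 × 10⁻¹⁹ × 1000 = 1.602 × 10⁻¹⁶ J.
p = √(2mKE) = √(2 × 1.673 × 10⁻²⁷ × 1.602 × 10⁻¹⁶) = 7.321 × 10⁻²² kg·m/s.
λ = h/p = 6.626 × 10⁻³⁴ / 7.321 × 10⁻²² = 9.05 × 10⁻¹³ m = 905 fm.

λ = 905 fm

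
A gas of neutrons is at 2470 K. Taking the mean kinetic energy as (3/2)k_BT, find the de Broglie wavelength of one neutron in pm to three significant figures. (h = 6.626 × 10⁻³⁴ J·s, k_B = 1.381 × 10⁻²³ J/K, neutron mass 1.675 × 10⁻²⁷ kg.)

KE = (3/2)k_BT = 1.5 × 1.381 × 10⁻²³ × 2470 = 5.117 × 10⁻²⁰ J.
p = √(2mKE) = √(2 × 1.675 × 10⁻²⁷ × 5.117 × 10⁻²⁰) = 1.309 × 10⁻²³ kg·m/s.
λ = h/p = 5.06 × 10⁻¹¹ m = 50.6 pm.

λ = 50.6 pm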